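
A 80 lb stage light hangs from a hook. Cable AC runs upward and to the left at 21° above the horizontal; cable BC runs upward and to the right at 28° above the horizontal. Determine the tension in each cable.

T_AC = 93.59 lb, T_BC = 98.96 lb

ΣF_x = 0: −T_AC·cos21° + T_BC·cos28° = 0 → T_BC = 1.05735·T_AC.
ΣF_y = 0: T_AC·sin21° + T_BC·sin28° = 80.
Substitute: T_AC·(0.358368 + 1.05735·0.469472) = 80 → T_AC = 93.5931 ≈ 93.59 lb.
Then T_BC = 1.05735 × 93.5931 = 98.96 lb.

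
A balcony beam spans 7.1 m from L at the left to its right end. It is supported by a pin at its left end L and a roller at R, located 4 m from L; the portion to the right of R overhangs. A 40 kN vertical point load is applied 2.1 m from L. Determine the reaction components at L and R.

L_x = 0, L_y = 19.00 kN, R_y = 21.00 kN

ΣM about L: R_y·4 − 40·2.1 = 0 → R_y = 84/4 = 21.00 kN.
ΣF_y = 0: L_y + 21 − 40 = 0 → L_y = 19.00 kN.
ΣF_x = 0: no horizontal applied forces, so L_x = 0.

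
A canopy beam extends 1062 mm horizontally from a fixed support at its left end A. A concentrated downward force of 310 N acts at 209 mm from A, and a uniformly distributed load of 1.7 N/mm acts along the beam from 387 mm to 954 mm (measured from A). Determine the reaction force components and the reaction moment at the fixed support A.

Resultant of the distributed load: 1.7 × 567 = 963.9 N at 670.5 mm from A.
ΣF_x = 0: A_x = 0.
ΣF_y = 0: A_y − 310 − 1.7·567 = 0 → A_y = 1274 N.
ΣM about A: M_A − 310·209 − (1.7·567)·670.5 = 0 → M_A = 711100 N·mm.

A_x = 0, A_y = 1274 N, M_A = 711100 N·mm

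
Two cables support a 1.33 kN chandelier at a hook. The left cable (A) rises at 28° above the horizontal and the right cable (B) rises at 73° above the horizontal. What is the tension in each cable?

ΣF_x = 0: −T_A·cos28° + T_B·cos73° = 0 → T_B = 3.01995·T_A.
ΣF_y = 0: T_A·sin28° + T_B·sin73° = 1.33.
Substitute: T_A·(0.469472 + 3.01995·0.956305) = 1.33 → T_A = 0.396132 ≈ 0.3961 kN.
Then T_B = 3.01995 × 0.396132 = 1.196 kN.

T_A = 0.3961 kN, T_B = 1.196 kN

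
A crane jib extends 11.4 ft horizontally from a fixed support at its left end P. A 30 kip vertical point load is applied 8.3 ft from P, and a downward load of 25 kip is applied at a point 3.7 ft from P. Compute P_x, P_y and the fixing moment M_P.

P_x = 0, P_y = 55.00 kip, M_P = 341.5 kip·ft

ΣF_x = 0: P_x = 0.
ΣF_y = 0: P_y − 30 − 25 = 0 → P_y = 55.00 kip.
ΣM about P: M_P − 30·8.3 − 25·3.7 = 0 → M_P = 341.5 kip·ft.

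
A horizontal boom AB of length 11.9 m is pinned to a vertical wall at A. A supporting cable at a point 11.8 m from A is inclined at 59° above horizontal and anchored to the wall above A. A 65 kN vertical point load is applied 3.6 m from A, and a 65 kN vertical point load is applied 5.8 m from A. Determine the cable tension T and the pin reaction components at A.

ΣM about A: T·sin59°·11.8 − 65·3.6 − 65·5.8 = 0 → T = 611/(11.8·0.857167) = 60.4079 ≈ 60.41 kN.
ΣF_x = 0: A_x − T·cos59° = 0 → A_x = 60.4079 × 0.515038 = 31.11 kN.
ΣF_y = 0: A_y + T·sin59° − 65 − 65 = 0 → A_y = 130 − 60.4079 × 0.857167 = 78.22 kN.

T = 60.41 kN, A_x = 31.11 kN, A_y = 78.22 kN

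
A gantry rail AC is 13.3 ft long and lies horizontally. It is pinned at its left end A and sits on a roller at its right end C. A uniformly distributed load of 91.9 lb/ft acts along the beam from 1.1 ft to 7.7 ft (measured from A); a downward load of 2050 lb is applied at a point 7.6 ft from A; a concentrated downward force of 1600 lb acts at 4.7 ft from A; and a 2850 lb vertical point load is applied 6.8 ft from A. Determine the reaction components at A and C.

Resultant of the distributed load: 91.9 × 6.6 = 606.54 lb at 4.4 ft from A.
ΣM about A: C_y·13.3 − (91.9·6.6)·4.4 − 2050·7.6 − 1600·4.7 − 2850·6.8 = 0 → C_y = 45148.776/13.3 = 3394.64 ≈ 3395 lb.
ΣF_y = 0: A_y + 3394.64 − 91.9·6.6 − 2050 − 1600 − 2850 = 0 → A_y = 3712 lb.
ΣF_x = 0: no horizontal applied forces, so A_x = 0.

A_x = 0, A_y = 3712 lb, C_y = 3395 lb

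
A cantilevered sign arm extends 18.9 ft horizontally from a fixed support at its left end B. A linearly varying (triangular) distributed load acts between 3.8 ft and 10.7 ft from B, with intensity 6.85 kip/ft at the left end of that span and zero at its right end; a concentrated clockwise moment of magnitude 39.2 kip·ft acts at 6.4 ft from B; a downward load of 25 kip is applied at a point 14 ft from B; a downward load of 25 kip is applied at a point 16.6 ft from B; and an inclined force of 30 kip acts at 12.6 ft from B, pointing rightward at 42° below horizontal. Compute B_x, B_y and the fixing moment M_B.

Resultant of the triangular load: ½ × 6.85 × 6.9 = 23.6325 kip, acting at 6.1 ft from B (one-third of the span from the peak).
ΣF_x = 0: B_x + 30·cos42° = 0 → B_x = -22.29 kip.
ΣF_y = 0: B_y − ½·6.85·6.9 − 25 − 25 − 30·sin42° = 0 → B_y = 93.71 kip.
ΣM about B: M_B − (½·6.85·6.9)·6.1 − 39.2 − 25·14 − 25·16.6 − 30·sin42°·12.6 = 0 → M_B = 1201 kip·ft.

B_x = -22.29 kip, B_y = 93.71 kip, M_B = 1201 kip·ft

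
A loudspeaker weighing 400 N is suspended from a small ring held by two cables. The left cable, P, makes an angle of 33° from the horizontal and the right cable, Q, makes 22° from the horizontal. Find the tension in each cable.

ΣF_x = 0: −T_P·cos33° + T_Q·cos22° = 0 → T_Q = 0.904535·T_P.
ΣF_y = 0: T_P·sin33° + T_Q·sin22° = 400.
Substitute: T_P·(0.544639 + 0.904535·0.374607) = 400 → T_P = 452.753 ≈ 452.8 N.
Then T_Q = 0.904535 × 452.753 = 409.5 N.

T_P = 452.8 N, T_Q = 409.5 N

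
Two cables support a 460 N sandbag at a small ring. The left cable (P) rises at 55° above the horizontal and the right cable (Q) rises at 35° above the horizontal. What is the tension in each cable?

ΣF_x = 0: −T_P·cos55° + T_Q·cos35° = 0 → T_Q = 0.700208·T_P.
ΣF_y = 0: T_P·sin55° + T_Q·sin35° = 460.
Substitute: T_P·(0.819152 + 0.700208·0.573576) = 460 → T_P = 376.81 ≈ 376.8 N.
Then T_Q = 0.700208 × 376.81 = 263.8 N.

T_P = 376.8 N, T_Q = 263.8 N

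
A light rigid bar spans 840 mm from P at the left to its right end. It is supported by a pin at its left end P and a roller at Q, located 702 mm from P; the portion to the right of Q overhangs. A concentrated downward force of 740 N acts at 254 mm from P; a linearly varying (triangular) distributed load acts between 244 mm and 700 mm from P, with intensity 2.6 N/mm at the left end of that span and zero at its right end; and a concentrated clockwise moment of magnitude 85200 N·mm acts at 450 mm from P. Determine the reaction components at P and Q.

Resultant of the triangular load: ½ × 2.6 × 456 = 592.8 N, acting at 396 mm from P (one-third of the span from the peak).
Taking moments about P: Q_y·702 − 740·254 − (½·2.6·456)·396 − 85200 = 0 → Q_y = 507908.8/702 = 723.517 ≈ 723.5 N.
ΣF_y = 0: P_y + 723.517 − 740 − ½·2.6·456 = 0 → P_y = 609.3 N.
ΣF_x = 0: no horizontal applied forces, so P_x = 0.

P_x = 0, P_y = 609.3 N, Q_y = 723.5 N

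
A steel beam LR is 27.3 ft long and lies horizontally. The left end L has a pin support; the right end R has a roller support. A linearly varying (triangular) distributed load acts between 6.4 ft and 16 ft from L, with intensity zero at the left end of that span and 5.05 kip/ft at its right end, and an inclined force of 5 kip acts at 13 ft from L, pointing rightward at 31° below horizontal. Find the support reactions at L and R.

L_x = -4.286 kip, L_y = 14.22 kip, R_y = 12.59 kip

Resultant of the triangular load: ½ × 5.05 × 9.6 = 24.24 kip, acting at 12.8 ft from L (one-third of the span from the peak).
Moments about L: R_y·27.3 − (½·5.05·9.6)·12.8 − 5·sin31°·13 = 0 → R_y = 343.749/27.3 = 12.5915 ≈ 12.59 kip.
ΣF_y = 0: L_y + 12.5915 − ½·5.05·9.6 − 5·sin31° = 0 → L_y = 14.22 kip.
ΣF_x = 0: L_x + 5·cos31° = 0 → L_x = -4.286 kip.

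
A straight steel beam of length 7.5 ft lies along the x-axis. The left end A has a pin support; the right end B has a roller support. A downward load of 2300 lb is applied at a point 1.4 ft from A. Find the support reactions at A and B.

ΣM about A: B_y·7.5 − 2300·1.4 = 0 → B_y = 3220/7.5 = 429.333 ≈ 429.3 lb.
ΣF_y = 0: A_y + 429.333 − 2300 = 0 → A_y = 1871 lb.
ΣF_x = 0: no horizontal applied forces, so A_x = 0.

A_x = 0, A_y = 1871 lb, B_y = 429.3 lb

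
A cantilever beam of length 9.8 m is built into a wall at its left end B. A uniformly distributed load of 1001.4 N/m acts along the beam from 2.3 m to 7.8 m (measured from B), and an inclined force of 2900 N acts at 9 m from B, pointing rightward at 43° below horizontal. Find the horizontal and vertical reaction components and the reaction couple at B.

Resultant of the distributed load: 1001.4 × 5.5 = 5507.7 N at 5.05 m from B.
ΣF_x = 0: B_x + 2900·cos43° = 0 → B_x = -2121 N.
ΣF_y = 0: B_y − 1001.4·5.5 − 2900·sin43° = 0 → B_y = 7485 N.
ΣM about B: M_B − (1001.4·5.5)·5.05 − 2900·sin43°·9 = 0 → M_B = 45610 N·m.

B_x = -2121 N, B_y = 7485 N, M_B = 45610 N·m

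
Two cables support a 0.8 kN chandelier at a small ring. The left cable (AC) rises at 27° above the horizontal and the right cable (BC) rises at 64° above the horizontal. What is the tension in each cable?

T_AC = 0.3508 kN, T_BC = 0.7129 kN

ΣF_x = 0: −T_AC·cos27° + T_BC·cos64° = 0 → T_BC = 2.03254·T_AC.
ΣF_y = 0: T_AC·sin27° + T_BC·sin64° = 0.8.
Substitute: T_AC·(0.45399 + 2.03254·0.898794) = 0.8 → T_AC = 0.35075 ≈ 0.3508 kN.
Then T_BC = 2.03254 × 0.35075 = 0.7129 kN.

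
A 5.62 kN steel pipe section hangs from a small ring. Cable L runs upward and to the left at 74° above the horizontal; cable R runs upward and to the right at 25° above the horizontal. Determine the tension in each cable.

ΣF_x = 0: −T_L·cos74° + T_R·cos25° = 0 → T_R = 0.304132·T_L.
ΣF_y = 0: T_L·sin74° + T_R·sin25° = 5.62.
Substitute: T_L·(0.961262 + 0.304132·0.422618) = 5.62 → T_L = 5.15694 ≈ 5.157 kN.
Then T_R = 0.304132 × 5.15694 = 1.568 kN.

T_L = 5.157 kN, T_R = 1.568 kN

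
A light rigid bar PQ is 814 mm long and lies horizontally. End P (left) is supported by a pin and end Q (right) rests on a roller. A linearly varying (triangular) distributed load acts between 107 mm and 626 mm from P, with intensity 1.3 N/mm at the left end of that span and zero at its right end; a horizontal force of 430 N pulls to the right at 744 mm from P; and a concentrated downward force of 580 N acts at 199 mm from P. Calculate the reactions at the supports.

Resultant of the triangular load: ½ × 1.3 × 519 = 337.35 N, acting at 280 mm from P (one-third of the span from the peak).
Taking moments about P: Q_y·814 − (½·1.3·519)·280 − 580·199 = 0 → Q_y = 209878/814 = 257.835 ≈ 257.8 N.
ΣF_y = 0: P_y + 257.835 − ½·1.3·519 − 580 = 0 → P_y = 659.5 N.
ΣF_x = 0: P_x + 430 = 0 → P_x = -430.0 N.

P_x = -430.0 N, P_y = 659.5 N, Q_y = 257.8 N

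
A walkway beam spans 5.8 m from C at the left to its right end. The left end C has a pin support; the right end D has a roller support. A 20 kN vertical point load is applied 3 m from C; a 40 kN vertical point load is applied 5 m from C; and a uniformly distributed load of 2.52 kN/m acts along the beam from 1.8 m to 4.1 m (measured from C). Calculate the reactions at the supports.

C_x = 0, C_y = 18.02 kN, D_y = 47.78 kN

Resultant of the distributed load: 2.52 × 2.3 = 5.796 kN at 2.95 m from C.
ΣM about C: D_y·5.8 − 20·3 − 40·5 − (2.52·2.3)·2.95 = 0 → D_y = 277.0982/5.8 = 47.7756 ≈ 47.78 kN.
ΣF_y = 0: C_y + 47.7756 − 20 − 40 − 2.52·2.3 = 0 → C_y = 18.02 kN.
ΣF_x = 0: no horizontal applied forces, so C_x = 0.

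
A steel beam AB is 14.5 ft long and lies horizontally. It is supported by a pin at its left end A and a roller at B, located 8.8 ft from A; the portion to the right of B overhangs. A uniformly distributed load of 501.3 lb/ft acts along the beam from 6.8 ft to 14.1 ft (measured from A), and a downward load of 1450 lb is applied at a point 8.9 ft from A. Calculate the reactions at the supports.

Resultant of the distributed load: 501.3 × 7.3 = 3659.49 lb at 10.45 ft from A.
ΣM about A: B_y·8.8 − (501.3·7.3)·10.45 − 1450·8.9 = 0 → B_y = 51146.6705/8.8 = 5812.12 ≈ 5812 lb.
ΣF_y = 0: A_y + 5812.12 − 501.3·7.3 − 1450 = 0 → A_y = -702.6 lb.
ΣF_x = 0: no horizontal applied forces, so A_x = 0.

A_x = 0, A_y = -702.6 lb, B_y = 5812 lb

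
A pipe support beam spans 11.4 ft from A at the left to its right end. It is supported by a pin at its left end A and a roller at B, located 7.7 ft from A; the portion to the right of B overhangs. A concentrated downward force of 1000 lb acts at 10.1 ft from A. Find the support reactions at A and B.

ΣM about A: B_y·7.7 − 1000·10.1 = 0 → B_y = 10100/7.7 = 1311.69 ≈ 1312 lb.
ΣF_y = 0: A_y + 1311.69 − 1000 = 0 → A_y = -311.7 lb.
ΣF_x = 0: no horizontal applied forces, so A_x = 0.

A_x = 0, A_y = -311.7 lb, B_y = 1312 lb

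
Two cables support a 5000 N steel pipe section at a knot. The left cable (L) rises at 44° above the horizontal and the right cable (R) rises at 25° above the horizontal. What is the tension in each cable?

ΣF_x = 0: −T_L·cos44° + T_R·cos25° = 0 → T_R = 0.793704·T_L.
ΣF_y = 0: T_L·sin44° + T_R·sin25° = 5000.
Substitute: T_L·(0.694658 + 0.793704·0.422618) = 5000 → T_L = 4853.94 ≈ 4854 N.
Then T_R = 0.793704 × 4853.94 = 3853 N.

T_L = 4854 N, T_R = 3853 N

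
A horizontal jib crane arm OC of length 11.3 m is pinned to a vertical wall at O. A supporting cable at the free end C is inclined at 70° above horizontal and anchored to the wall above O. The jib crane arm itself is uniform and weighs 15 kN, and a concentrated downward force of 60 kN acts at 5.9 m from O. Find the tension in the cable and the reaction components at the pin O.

ΣM about O: T·sin70°·11.3 − 15·5.65 − 60·5.9 = 0 → T = 438.75/(11.3·0.939693) = 41.3193 ≈ 41.32 kN.
ΣF_x = 0: O_x − T·cos70° = 0 → O_x = 41.3193 × 0.34202 = 14.13 kN.
ΣF_y = 0: O_y + T·sin70° − 15 − 60 = 0 → O_y = 75 − 41.3193 × 0.939693 = 36.17 kN.

T = 41.32 kN, O_x = 14.13 kN, O_y = 36.17 kN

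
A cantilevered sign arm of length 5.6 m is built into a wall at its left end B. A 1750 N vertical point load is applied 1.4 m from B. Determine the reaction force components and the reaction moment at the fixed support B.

ΣF_x = 0: B_x = 0.
ΣF_y = 0: B_y − 1750 = 0 → B_y = 1750 N.
ΣM about B: M_B − 1750·1.4 = 0 → M_B = 2450 N·m.

B_x = 0, B_y = 1750 N, M_B = 2450 N·m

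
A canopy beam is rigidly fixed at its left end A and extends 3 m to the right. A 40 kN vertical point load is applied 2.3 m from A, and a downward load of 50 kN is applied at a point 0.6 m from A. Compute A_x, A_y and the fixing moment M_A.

A_x = 0, A_y = 90.00 kN, M_A = 122.0 kN·m

ΣF_x = 0: A_x = 0.
ΣF_y = 0: A_y − 40 − 50 = 0 → A_y = 90.00 kN.
ΣM about A: M_A − 40·2.3 − 50·0.6 = 0 → M_A = 122.0 kN·m.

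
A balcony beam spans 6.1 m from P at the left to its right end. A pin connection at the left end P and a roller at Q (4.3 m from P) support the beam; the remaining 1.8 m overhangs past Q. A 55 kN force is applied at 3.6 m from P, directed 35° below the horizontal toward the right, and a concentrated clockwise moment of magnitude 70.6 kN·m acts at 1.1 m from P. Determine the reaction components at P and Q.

Taking moments about P: Q_y·4.3 − 55·sin35°·3.6 − 70.6 = 0 → Q_y = 184.168/4.3 = 42.8298 ≈ 42.83 kN.
ΣF_y = 0: P_y + 42.8298 − 55·sin35° = 0 → P_y = -11.28 kN.
ΣF_x = 0: P_x + 55·cos35° = 0 → P_x = -45.05 kN.

P_x = -45.05 kN, P_y = -11.28 kN, Q_y = 42.83 kN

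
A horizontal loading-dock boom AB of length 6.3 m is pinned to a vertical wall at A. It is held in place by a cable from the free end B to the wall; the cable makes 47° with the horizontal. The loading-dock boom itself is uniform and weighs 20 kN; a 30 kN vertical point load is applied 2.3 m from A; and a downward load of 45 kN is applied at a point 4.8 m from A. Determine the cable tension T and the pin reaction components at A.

ΣM about A: T·sin47°·6.3 − 20·3.15 − 30·2.3 − 45·4.8 = 0 → T = 348/(6.3·0.731354) = 75.5285 ≈ 75.53 kN.
ΣF_x = 0: A_x − T·cos47° = 0 → A_x = 75.5285 × 0.681998 = 51.51 kN.
ΣF_y = 0: A_y + T·sin47° − 20 − 30 − 45 = 0 → A_y = 95 − 75.5285 × 0.731354 = 39.76 kN.

T = 75.53 kN, A_x = 51.51 kN, A_y = 39.76 kN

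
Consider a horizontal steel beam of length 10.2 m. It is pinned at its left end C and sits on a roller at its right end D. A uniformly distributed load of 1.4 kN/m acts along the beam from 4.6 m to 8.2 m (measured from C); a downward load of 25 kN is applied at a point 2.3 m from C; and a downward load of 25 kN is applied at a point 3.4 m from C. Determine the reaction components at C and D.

C_x = 0, C_y = 37.91 kN, D_y = 17.13 kN

Resultant of the distributed load: 1.4 × 3.6 = 5.04 kN at 6.4 m from C.
ΣM about C: D_y·10.2 − (1.4·3.6)·6.4 − 25·2.3 − 25·3.4 = 0 → D_y = 174.756/10.2 = 17.1329 ≈ 17.13 kN.
ΣF_y = 0: C_y + 17.1329 − 1.4·3.6 − 25 − 25 = 0 → C_y = 37.91 kN.
ΣF_x = 0: no horizontal applied forces, so C_x = 0.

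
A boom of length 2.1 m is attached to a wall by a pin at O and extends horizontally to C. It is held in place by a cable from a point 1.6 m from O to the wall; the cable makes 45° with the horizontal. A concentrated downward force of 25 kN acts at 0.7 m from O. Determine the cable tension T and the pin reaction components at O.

ΣM about O: T·sin45°·1.6 − 25·0.7 = 0 → T = 17.5/(1.6·0.707107) = 15.468 ≈ 15.47 kN.
ΣF_x = 0: O_x − T·cos45° = 0 → O_x = 15.468 × 0.707107 = 10.94 kN.
ΣF_y = 0: O_y + T·sin45° − 25 = 0 → O_y = 25 − 15.468 × 0.707107 = 14.06 kN.

T = 15.47 kN, O_x = 10.94 kN, O_y = 14.06 kN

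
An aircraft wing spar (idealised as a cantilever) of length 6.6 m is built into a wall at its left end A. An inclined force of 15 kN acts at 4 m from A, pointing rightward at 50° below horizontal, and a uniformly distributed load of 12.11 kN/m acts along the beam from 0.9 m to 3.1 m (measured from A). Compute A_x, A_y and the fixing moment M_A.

A_x = -9.642 kN, A_y = 38.13 kN, M_A = 99.25 kN·m

Resultant of the distributed load: 12.11 × 2.2 = 26.642 kN at 2 m from A.
ΣF_x = 0: A_x + 15·cos50° = 0 → A_x = -9.642 kN.
ΣF_y = 0: A_y − 15·sin50° − 12.11·2.2 = 0 → A_y = 38.13 kN.
ΣM about A: M_A − 15·sin50°·4 − (12.11·2.2)·2 = 0 → M_A = 99.25 kN·m.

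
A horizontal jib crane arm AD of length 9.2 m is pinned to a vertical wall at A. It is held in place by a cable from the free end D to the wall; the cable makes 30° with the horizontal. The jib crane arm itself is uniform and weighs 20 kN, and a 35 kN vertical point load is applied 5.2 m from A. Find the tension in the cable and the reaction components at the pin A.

T = 59.57 kN, A_x = 51.58 kN, A_y = 25.22 kN

ΣM about A: T·sin30°·9.2 − 20·4.6 − 35·5.2 = 0 → T = 274/(9.2·0.5) = 59.5652 ≈ 59.57 kN.
ΣF_x = 0: A_x − T·cos30° = 0 → A_x = 59.5652 × 0.866025 = 51.58 kN.
ΣF_y = 0: A_y + T·sin30° − 20 − 35 = 0 → A_y = 55 − 59.5652 × 0.5 = 25.22 kN.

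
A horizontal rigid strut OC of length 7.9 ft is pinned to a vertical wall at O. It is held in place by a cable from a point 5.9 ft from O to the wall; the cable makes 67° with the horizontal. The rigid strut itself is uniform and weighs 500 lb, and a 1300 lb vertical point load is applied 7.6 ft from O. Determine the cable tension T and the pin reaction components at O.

ΣM about O: T·sin67°·5.9 − 500·3.95 − 1300·7.6 = 0 → T = 11855/(5.9·0.920505) = 2182.85 ≈ 2183 lb.
ΣF_x = 0: O_x − T·cos67° = 0 → O_x = 2182.85 × 0.390731 = 852.9 lb.
ΣF_y = 0: O_y + T·sin67° − 500 − 1300 = 0 → O_y = 1800 − 2182.85 × 0.920505 = -209.3 lb.

T = 2183 lb, O_x = 852.9 lb, O_y = -209.3 lb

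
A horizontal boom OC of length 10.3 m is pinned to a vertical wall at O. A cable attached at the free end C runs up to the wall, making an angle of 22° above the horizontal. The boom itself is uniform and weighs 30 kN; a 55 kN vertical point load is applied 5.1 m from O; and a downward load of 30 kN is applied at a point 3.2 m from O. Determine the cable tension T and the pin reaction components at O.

ΣM about O: T·sin22°·10.3 − 30·5.15 − 55·5.1 − 30·3.2 = 0 → T = 531/(10.3·0.374607) = 137.62 ≈ 137.6 kN.
ΣF_x = 0: O_x − T·cos22° = 0 → O_x = 137.62 × 0.927184 = 127.6 kN.
ΣF_y = 0: O_y + T·sin22° − 30 − 55 − 30 = 0 → O_y = 115 − 137.62 × 0.374607 = 63.45 kN.

T = 137.6 kN, O_x = 127.6 kN, O_y = 63.45 kN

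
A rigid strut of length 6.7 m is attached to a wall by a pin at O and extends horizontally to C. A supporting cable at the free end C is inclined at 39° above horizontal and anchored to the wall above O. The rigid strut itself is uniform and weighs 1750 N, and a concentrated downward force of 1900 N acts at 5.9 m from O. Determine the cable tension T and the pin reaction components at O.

T = 4049 N, O_x = 3147 N, O_y = 1102 N

ΣM about O: T·sin39°·6.7 − 1750·3.35 − 1900·5.9 = 0 → T = 17072.5/(6.7·0.62932) = 4049.03 ≈ 4049 N.
ΣF_x = 0: O_x − T·cos39° = 0 → O_x = 4049.03 × 0.777146 = 3147 N.
ΣF_y = 0: O_y + T·sin39° − 1750 − 1900 = 0 → O_y = 3650 − 4049.03 × 0.62932 = 1102 N.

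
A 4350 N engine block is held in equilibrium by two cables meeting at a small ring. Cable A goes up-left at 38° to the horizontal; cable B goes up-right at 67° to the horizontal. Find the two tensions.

T_A = 1760 N, T_B = 3549 N

ΣF_x = 0: −T_A·cos38° + T_B·cos67° = 0 → T_B = 2.01676·T_A.
ΣF_y = 0: T_A·sin38° + T_B·sin67° = 4350.
Substitute: T_A·(0.615661 + 2.01676·0.920505) = 4350 → T_A = 1759.64 ≈ 1760 N.
Then T_B = 2.01676 × 1759.64 = 3549 N.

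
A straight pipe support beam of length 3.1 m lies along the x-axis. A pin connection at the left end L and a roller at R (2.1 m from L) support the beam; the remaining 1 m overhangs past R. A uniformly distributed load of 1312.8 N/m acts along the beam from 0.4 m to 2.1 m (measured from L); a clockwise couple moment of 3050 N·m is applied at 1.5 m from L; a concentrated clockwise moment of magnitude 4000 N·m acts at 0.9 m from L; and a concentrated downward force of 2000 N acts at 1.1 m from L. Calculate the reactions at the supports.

L_x = 0, L_y = -1501 N, R_y = 5733 N

Resultant of the distributed load: 1312.8 × 1.7 = 2231.76 N at 1.25 m from L.
Moments about L: R_y·2.1 − (1312.8·1.7)·1.25 − 3050 − 4000 − 2000·1.1 = 0 → R_y = 12039.7/2.1 = 5733.19 ≈ 5733 N.
ΣF_y = 0: L_y + 5733.19 − 1312.8·1.7 − 2000 = 0 → L_y = -1501 N.
ΣF_x = 0: no horizontal applied forces, so L_x = 0.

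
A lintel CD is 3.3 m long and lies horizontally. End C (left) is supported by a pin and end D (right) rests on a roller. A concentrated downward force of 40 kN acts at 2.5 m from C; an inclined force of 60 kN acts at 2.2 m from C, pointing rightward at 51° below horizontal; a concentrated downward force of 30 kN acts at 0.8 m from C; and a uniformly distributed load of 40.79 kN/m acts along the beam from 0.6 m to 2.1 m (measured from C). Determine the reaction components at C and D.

Resultant of the distributed load: 40.79 × 1.5 = 61.185 kN at 1.35 m from C.
ΣM about C: D_y·3.3 − 40·2.5 − 60·sin51°·2.2 − 30·0.8 − (40.79·1.5)·1.35 = 0 → D_y = 309.183/3.3 = 93.6918 ≈ 93.69 kN.
ΣF_y = 0: C_y + 93.6918 − 40 − 60·sin51° − 30 − 40.79·1.5 = 0 → C_y = 84.12 kN.
ΣF_x = 0: C_x + 60·cos51° = 0 → C_x = -37.76 kN.

C_x = -37.76 kN, C_y = 84.12 kN, D_y = 93.69 kN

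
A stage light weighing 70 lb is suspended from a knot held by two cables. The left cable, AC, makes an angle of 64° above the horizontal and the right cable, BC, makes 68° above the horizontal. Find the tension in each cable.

ΣF_x = 0: −T_AC·cos64° + T_BC·cos68° = 0 → T_BC = 1.17022·T_AC.
ΣF_y = 0: T_AC·sin64° + T_BC·sin68° = 70.
Substitute: T_AC·(0.898794 + 1.17022·0.927184) = 70 → T_AC = 35.2858 ≈ 35.29 lb.
Then T_BC = 1.17022 × 35.2858 = 41.29 lb.

T_AC = 35.29 lb, T_BC = 41.29 lb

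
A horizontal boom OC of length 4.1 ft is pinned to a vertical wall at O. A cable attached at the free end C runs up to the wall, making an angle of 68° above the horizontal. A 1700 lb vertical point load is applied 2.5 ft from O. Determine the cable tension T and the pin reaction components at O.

T = 1118 lb, O_x = 418.8 lb, O_y = 663.4 lb

ΣM about O: T·sin68°·4.1 − 1700·2.5 = 0 → T = 4250/(4.1·0.927184) = 1117.99 ≈ 1118 lb.
ΣF_x = 0: O_x − T·cos68° = 0 → O_x = 1117.99 × 0.374607 = 418.8 lb.
ΣF_y = 0: O_y + T·sin68° − 1700 = 0 → O_y = 1700 − 1117.99 × 0.927184 = 663.4 lb.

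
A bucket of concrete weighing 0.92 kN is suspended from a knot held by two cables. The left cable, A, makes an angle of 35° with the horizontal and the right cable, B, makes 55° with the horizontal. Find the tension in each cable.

T_A = 0.5277 kN, T_B = 0.7536 kN

ΣF_x = 0: −T_A·cos35° + T_B·cos55° = 0 → T_B = 1.42815·T_A.
ΣF_y = 0: T_A·sin35° + T_B·sin55° = 0.92.
Substitute: T_A·(0.573576 + 1.42815·0.819152) = 0.92 → T_A = 0.52769 ≈ 0.5277 kN.
Then T_B = 1.42815 × 0.52769 = 0.7536 kN.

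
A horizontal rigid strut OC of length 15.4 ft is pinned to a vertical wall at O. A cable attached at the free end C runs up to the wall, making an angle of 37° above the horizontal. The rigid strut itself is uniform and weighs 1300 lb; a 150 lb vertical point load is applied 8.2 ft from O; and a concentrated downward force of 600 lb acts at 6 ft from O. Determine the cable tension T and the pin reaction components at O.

ΣM about O: T·sin37°·15.4 − 1300·7.7 − 150·8.2 − 600·6 = 0 → T = 14840/(15.4·0.601815) = 1601.22 ≈ 1601 lb.
ΣF_x = 0: O_x − T·cos37° = 0 → O_x = 1601.22 × 0.798636 = 1279 lb.
ΣF_y = 0: O_y + T·sin37° − 1300 − 150 − 600 = 0 → O_y = 2050 − 1601.22 × 0.601815 = 1086 lb.

T = 1601 lb, O_x = 1279 lb, O_y = 1086 lb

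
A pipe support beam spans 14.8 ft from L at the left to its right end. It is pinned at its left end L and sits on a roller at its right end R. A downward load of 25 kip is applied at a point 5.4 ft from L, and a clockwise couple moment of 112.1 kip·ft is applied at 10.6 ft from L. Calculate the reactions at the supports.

L_x = 0, L_y = 8.304 kip, R_y = 16.70 kip

Moments about L: R_y·14.8 − 25·5.4 − 112.1 = 0 → R_y = 247.1/14.8 = 16.6959 ≈ 16.70 kip.
ΣF_y = 0: L_y + 16.6959 − 25 = 0 → L_y = 8.304 kip.
ΣF_x = 0: no horizontal applied forces, so L_x = 0.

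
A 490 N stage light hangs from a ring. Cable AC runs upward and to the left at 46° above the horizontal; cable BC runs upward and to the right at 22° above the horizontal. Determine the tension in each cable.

T_AC = 490.0 N, T_BC = 367.1 N

ΣF_x = 0: −T_AC·cos46° + T_BC·cos22° = 0 → T_BC = 0.749213·T_AC.
ΣF_y = 0: T_AC·sin46° + T_BC·sin22° = 490.
Substitute: T_AC·(0.71934 + 0.749213·0.374607) = 490 → T_AC = 490.0 N.
Then T_BC = 0.749213 × 490 = 367.1 N.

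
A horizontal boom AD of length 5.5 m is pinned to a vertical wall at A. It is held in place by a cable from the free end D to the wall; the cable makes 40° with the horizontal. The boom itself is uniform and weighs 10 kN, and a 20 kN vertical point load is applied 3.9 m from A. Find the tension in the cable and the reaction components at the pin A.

T = 29.84 kN, A_x = 22.86 kN, A_y = 10.82 kN

ΣM about A: T·sin40°·5.5 − 10·2.75 − 20·3.9 = 0 → T = 105.5/(5.5·0.642788) = 29.8416 ≈ 29.84 kN.
ΣF_x = 0: A_x − T·cos40° = 0 → A_x = 29.8416 × 0.766044 = 22.86 kN.
ΣF_y = 0: A_y + T·sin40° − 10 − 20 = 0 → A_y = 30 − 29.8416 × 0.642788 = 10.82 kN.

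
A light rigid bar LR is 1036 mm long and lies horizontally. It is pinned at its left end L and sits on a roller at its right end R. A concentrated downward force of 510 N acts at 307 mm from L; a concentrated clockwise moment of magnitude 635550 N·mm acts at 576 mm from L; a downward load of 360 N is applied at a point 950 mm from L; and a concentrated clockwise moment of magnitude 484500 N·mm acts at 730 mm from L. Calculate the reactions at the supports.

L_x = 0, L_y = -692.4 N, R_y = 1562 N

ΣM about L: R_y·1036 − 510·307 − 635550 − 360·950 − 484500 = 0 → R_y = 1618620/1036 = 1562.37 ≈ 1562 N.
ΣF_y = 0: L_y + 1562.37 − 510 − 360 = 0 → L_y = -692.4 N.
ΣF_x = 0: no horizontal applied forces, so L_x = 0.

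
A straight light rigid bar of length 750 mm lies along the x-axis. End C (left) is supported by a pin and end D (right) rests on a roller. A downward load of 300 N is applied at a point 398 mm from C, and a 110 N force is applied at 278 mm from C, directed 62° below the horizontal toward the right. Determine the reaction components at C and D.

Taking moments about C: D_y·750 − 300·398 − 110·sin62°·278 = 0 → D_y = 146401/750 = 195.201 ≈ 195.2 N.
ΣF_y = 0: C_y + 195.201 − 300 − 110·sin62° = 0 → C_y = 201.9 N.
ΣF_x = 0: C_x + 110·cos62° = 0 → C_x = -51.64 N.

C_x = -51.64 N, C_y = 201.9 N, D_y = 195.2 N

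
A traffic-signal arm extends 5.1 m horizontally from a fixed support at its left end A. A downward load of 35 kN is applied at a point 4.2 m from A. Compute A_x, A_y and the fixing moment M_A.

A_x = 0, A_y = 35.00 kN, M_A = 147.0 kN·m

ΣF_x = 0: A_x = 0.
ΣF_y = 0: A_y − 35 = 0 → A_y = 35.00 kN.
ΣM about A: M_A − 35·4.2 = 0 → M_A = 147.0 kN·m.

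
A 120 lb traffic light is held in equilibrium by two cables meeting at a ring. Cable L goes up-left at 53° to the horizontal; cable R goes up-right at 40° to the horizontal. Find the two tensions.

ΣF_x = 0: −T_L·cos53° + T_R·cos40° = 0 → T_R = 0.785614·T_L.
ΣF_y = 0: T_L·sin53° + T_R·sin40° = 120.
Substitute: T_L·(0.798636 + 0.785614·0.642788) = 120 → T_L = 92.0514 ≈ 92.05 lb.
Then T_R = 0.785614 × 92.0514 = 72.32 lb.

T_L = 92.05 lb, T_R = 72.32 lb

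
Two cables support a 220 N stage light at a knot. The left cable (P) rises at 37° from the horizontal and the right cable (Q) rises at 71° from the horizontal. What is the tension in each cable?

ΣF_x = 0: −T_P·cos37° + T_Q·cos71° = 0 → T_Q = 2.45305·T_P.
ΣF_y = 0: T_P·sin37° + T_Q·sin71° = 220.
Substitute: T_P·(0.601815 + 2.45305·0.945519) = 220 → T_P = 75.311 ≈ 75.31 N.
Then T_Q = 2.45305 × 75.311 = 184.7 N.

T_P = 75.31 N, T_Q = 184.7 N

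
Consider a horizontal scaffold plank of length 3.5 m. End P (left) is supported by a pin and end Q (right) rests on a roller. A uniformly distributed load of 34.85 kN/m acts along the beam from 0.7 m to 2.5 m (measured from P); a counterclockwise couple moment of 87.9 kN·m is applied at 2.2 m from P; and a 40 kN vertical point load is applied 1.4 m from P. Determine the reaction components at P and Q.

Resultant of the distributed load: 34.85 × 1.8 = 62.73 kN at 1.6 m from P.
Taking moments about P: Q_y·3.5 − (34.85·1.8)·1.6 + 87.9 − 40·1.4 = 0 → Q_y = 68.468/3.5 = 19.5623 ≈ 19.56 kN.
ΣF_y = 0: P_y + 19.5623 − 34.85·1.8 − 40 = 0 → P_y = 83.17 kN.
ΣF_x = 0: no horizontal applied forces, so P_x = 0.

P_x = 0, P_y = 83.17 kN, Q_y = 19.56 kN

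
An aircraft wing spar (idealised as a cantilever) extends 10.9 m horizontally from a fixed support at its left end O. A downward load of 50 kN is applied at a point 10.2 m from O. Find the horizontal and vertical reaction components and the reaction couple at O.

ΣF_x = 0: O_x = 0.
ΣF_y = 0: O_y − 50 = 0 → O_y = 50.00 kN.
ΣM about O: M_O − 50·10.2 = 0 → M_O = 510.0 kN·m.

O_x = 0, O_y = 50.00 kN, M_O = 510.0 kN·m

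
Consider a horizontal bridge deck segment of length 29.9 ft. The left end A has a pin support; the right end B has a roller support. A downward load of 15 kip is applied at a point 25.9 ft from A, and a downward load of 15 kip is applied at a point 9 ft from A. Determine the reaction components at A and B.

Taking moments about A: B_y·29.9 − 15·25.9 − 15·9 = 0 → B_y = 523.5/29.9 = 17.5084 ≈ 17.51 kip.
ΣF_y = 0: A_y + 17.5084 − 15 − 15 = 0 → A_y = 12.49 kip.
ΣF_x = 0: no horizontal applied forces, so A_x = 0.

A_x = 0, A_y = 12.49 kip, B_y = 17.51 kip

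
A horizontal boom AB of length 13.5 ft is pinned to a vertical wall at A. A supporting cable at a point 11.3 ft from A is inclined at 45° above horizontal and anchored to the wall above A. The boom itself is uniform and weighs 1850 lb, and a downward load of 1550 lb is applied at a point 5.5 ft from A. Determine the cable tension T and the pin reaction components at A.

T = 2630 lb, A_x = 1860 lb, A_y = 1540 lb

ΣM about A: T·sin45°·11.3 − 1850·6.75 − 1550·5.5 = 0 → T = 21012.5/(11.3·0.707107) = 2629.75 ≈ 2630 lb.
ΣF_x = 0: A_x − T·cos45° = 0 → A_x = 2629.75 × 0.707107 = 1860 lb.
ΣF_y = 0: A_y + T·sin45° − 1850 − 1550 = 0 → A_y = 3400 − 2629.75 × 0.707107 = 1540 lb.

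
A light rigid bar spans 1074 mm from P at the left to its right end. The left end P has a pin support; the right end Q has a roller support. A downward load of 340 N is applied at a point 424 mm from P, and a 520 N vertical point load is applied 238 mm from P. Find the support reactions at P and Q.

P_x = 0, P_y = 610.5 N, Q_y = 249.5 N

Taking moments about P: Q_y·1074 − 340·424 − 520·238 = 0 → Q_y = 267920/1074 = 249.46 ≈ 249.5 N.
ΣF_y = 0: P_y + 249.46 − 340 − 520 = 0 → P_y = 610.5 N.
ΣF_x = 0: no horizontal applied forces, so P_x = 0.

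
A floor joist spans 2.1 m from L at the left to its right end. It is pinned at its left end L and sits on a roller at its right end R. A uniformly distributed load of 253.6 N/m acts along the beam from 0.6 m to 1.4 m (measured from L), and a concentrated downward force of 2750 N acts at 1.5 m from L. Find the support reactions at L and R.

Resultant of the distributed load: 253.6 × 0.8 = 202.88 N at 1 m from L.
ΣM about L: R_y·2.1 − (253.6·0.8)·1 − 2750·1.5 = 0 → R_y = 4327.88/2.1 = 2060.9 ≈ 2061 N.
ΣF_y = 0: L_y + 2060.9 − 253.6·0.8 − 2750 = 0 → L_y = 892.0 N.
ΣF_x = 0: no horizontal applied forces, so L_x = 0.

L_x = 0, L_y = 892.0 N, R_y = 2061 N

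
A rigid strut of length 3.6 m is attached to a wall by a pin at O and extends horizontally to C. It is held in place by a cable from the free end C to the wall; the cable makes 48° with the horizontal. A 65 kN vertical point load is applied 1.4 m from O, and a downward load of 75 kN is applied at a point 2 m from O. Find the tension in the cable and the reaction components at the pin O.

ΣM about O: T·sin48°·3.6 − 65·1.4 − 75·2 = 0 → T = 241/(3.6·0.743145) = 90.0826 ≈ 90.08 kN.
ΣF_x = 0: O_x − T·cos48° = 0 → O_x = 90.0826 × 0.669131 = 60.28 kN.
ΣF_y = 0: O_y + T·sin48° − 65 − 75 = 0 → O_y = 140 − 90.0826 × 0.743145 = 73.06 kN.

T = 90.08 kN, O_x = 60.28 kN, O_y = 73.06 kN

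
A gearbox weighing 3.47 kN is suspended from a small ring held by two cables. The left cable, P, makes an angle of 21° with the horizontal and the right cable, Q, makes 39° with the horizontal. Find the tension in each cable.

T_P = 3.114 kN, T_Q = 3.741 kN

ΣF_x = 0: −T_P·cos21° + T_Q·cos39° = 0 → T_Q = 1.20129·T_P.
ΣF_y = 0: T_P·sin21° + T_Q·sin39° = 3.47.
Substitute: T_P·(0.358368 + 1.20129·0.62932) = 3.47 → T_P = 3.11388 ≈ 3.114 kN.
Then T_Q = 1.20129 × 3.11388 = 3.741 kN.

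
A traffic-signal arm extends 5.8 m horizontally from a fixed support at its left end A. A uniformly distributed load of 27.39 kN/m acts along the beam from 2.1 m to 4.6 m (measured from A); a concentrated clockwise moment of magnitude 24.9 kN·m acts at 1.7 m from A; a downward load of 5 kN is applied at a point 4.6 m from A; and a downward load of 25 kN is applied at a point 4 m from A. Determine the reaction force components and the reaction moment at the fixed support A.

Resultant of the distributed load: 27.39 × 2.5 = 68.475 kN at 3.35 m from A.
ΣF_x = 0: A_x = 0.
ΣF_y = 0: A_y − 27.39·2.5 − 5 − 25 = 0 → A_y = 98.47 kN.
ΣM about A: M_A − (27.39·2.5)·3.35 − 24.9 − 5·4.6 − 25·4 = 0 → M_A = 377.3 kN·m.

A_x = 0, A_y = 98.47 kN, M_A = 377.3 kN·m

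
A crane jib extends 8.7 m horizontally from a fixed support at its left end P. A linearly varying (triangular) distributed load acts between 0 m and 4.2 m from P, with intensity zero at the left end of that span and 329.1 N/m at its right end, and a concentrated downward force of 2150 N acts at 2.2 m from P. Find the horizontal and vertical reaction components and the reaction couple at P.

Resultant of the triangular load: ½ × 329.1 × 4.2 = 691.11 N, acting at 2.8 m from P (one-third of the span from the peak).
ΣF_x = 0: P_x = 0.
ΣF_y = 0: P_y − ½·329.1·4.2 − 2150 = 0 → P_y = 2841 N.
ΣM about P: M_P − (½·329.1·4.2)·2.8 − 2150·2.2 = 0 → M_P = 6665 N·m.

P_x = 0, P_y = 2841 N, M_P = 6665 N·m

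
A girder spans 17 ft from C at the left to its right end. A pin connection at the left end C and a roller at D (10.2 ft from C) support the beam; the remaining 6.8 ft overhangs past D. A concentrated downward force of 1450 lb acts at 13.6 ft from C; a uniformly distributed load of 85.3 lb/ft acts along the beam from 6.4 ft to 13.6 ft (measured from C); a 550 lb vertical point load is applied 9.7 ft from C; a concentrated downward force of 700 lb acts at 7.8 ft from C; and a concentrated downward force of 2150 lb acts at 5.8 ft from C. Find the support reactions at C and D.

C_x = 0, C_y = 647.8 lb, D_y = 4816 lb

Resultant of the distributed load: 85.3 × 7.2 = 614.16 lb at 10 ft from C.
Taking moments about C: D_y·10.2 − 1450·13.6 − (85.3·7.2)·10 − 550·9.7 − 700·7.8 − 2150·5.8 = 0 → D_y = 49126.6/10.2 = 4816.33 ≈ 4816 lb.
ΣF_y = 0: C_y + 4816.33 − 1450 − 85.3·7.2 − 550 − 700 − 2150 = 0 → C_y = 647.8 lb.
ΣF_x = 0: no horizontal applied forces, so C_x = 0.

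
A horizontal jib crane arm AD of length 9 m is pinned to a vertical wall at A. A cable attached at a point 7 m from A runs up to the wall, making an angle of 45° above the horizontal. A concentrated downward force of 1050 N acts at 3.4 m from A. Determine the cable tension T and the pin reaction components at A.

T = 721.2 N, A_x = 510.0 N, A_y = 540.0 N

ΣM about A: T·sin45°·7 − 1050·3.4 = 0 → T = 3570/(7·0.707107) = 721.249 ≈ 721.2 N.
ΣF_x = 0: A_x − T·cos45° = 0 → A_x = 721.249 × 0.707107 = 510.0 N.
ΣF_y = 0: A_y + T·sin45° − 1050 = 0 → A_y = 1050 − 721.249 × 0.707107 = 540.0 N.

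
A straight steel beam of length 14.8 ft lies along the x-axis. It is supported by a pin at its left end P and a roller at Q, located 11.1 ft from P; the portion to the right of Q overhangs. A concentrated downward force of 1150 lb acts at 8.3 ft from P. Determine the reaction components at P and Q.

Moments about P: Q_y·11.1 − 1150·8.3 = 0 → Q_y = 9545/11.1 = 859.91 ≈ 859.9 lb.
ΣF_y = 0: P_y + 859.91 − 1150 = 0 → P_y = 290.1 lb.
ΣF_x = 0: no horizontal applied forces, so P_x = 0.

P_x = 0, P_y = 290.1 lb, Q_y = 859.9 lb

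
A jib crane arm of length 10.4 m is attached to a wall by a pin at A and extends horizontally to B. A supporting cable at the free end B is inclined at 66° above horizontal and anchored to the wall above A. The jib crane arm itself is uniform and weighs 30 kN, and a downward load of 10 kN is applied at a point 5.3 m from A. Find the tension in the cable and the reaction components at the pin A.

ΣM about A: T·sin66°·10.4 − 30·5.2 − 10·5.3 = 0 → T = 209/(10.4·0.913545) = 21.998 ≈ 22.00 kN.
ΣF_x = 0: A_x − T·cos66° = 0 → A_x = 21.998 × 0.406737 = 8.947 kN.
ΣF_y = 0: A_y + T·sin66° − 30 − 10 = 0 → A_y = 40 − 21.998 × 0.913545 = 19.90 kN.

T = 22.00 kN, A_x = 8.947 kN, A_y = 19.90 kN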